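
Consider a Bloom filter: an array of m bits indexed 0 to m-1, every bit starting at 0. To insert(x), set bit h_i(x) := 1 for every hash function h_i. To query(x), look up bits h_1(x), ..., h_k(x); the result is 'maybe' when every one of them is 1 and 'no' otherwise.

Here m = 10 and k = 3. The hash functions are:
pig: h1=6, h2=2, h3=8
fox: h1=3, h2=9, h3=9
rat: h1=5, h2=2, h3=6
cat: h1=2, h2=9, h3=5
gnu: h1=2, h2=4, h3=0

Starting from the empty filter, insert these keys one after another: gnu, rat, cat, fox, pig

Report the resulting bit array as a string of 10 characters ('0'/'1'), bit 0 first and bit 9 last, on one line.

Answer: 1011111011

Derivation:
Start: bits=0000000000
After insert 'gnu': sets bits 0 2 4 -> bits=1010100000
After insert 'rat': sets bits 2 5 6 -> bits=1010111000
After insert 'cat': sets bits 2 5 9 -> bits=1010111001
After insert 'fox': sets bits 3 9 -> bits=1011111001
After insert 'pig': sets bits 2 6 8 -> bits=1011111011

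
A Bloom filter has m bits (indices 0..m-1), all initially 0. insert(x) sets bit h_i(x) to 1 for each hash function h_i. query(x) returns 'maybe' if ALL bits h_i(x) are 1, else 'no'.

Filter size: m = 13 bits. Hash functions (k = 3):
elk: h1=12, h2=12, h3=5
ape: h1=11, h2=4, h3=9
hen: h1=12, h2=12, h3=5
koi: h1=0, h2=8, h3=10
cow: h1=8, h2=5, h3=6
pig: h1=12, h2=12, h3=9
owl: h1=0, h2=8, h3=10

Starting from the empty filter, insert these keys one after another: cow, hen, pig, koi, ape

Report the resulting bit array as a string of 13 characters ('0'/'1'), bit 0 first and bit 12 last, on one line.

Start: bits=0000000000000
After insert 'cow': sets bits 5 6 8 -> bits=0000011010000
After insert 'hen': sets bits 5 12 -> bits=0000011010001
After insert 'pig': sets bits 9 12 -> bits=0000011011001
After insert 'koi': sets bits 0 8 10 -> bits=1000011011101
After insert 'ape': sets bits 4 9 11 -> bits=1000111011111

Answer: 1000111011111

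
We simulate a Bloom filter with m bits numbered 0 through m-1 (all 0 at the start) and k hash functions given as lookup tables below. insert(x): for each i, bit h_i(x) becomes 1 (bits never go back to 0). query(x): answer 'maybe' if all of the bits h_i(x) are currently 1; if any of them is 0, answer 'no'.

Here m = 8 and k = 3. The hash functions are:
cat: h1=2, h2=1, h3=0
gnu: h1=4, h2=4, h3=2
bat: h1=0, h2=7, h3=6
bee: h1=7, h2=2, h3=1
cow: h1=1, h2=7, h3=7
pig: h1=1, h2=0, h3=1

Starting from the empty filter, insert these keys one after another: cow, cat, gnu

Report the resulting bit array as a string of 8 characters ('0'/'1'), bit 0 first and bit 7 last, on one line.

Answer: 11101001

Derivation:
Start: bits=00000000
After insert 'cow': sets bits 1 7 -> bits=01000001
After insert 'cat': sets bits 0 1 2 -> bits=11100001
After insert 'gnu': sets bits 2 4 -> bits=11101001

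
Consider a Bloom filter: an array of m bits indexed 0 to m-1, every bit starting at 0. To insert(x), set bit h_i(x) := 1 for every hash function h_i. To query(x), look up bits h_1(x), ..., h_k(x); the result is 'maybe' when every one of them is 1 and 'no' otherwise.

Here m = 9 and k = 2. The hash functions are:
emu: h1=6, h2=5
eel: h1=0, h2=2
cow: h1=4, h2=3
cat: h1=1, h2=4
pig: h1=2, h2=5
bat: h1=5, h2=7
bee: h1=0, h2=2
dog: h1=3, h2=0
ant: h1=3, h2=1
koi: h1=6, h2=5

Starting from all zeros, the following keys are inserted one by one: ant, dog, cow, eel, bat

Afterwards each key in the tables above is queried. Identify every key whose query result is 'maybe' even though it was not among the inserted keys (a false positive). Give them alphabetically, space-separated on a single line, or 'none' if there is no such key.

Start: bits=000000000
After insert 'ant': sets bits 1 3 -> bits=010100000
After insert 'dog': sets bits 0 3 -> bits=110100000
After insert 'cow': sets bits 3 4 -> bits=110110000
After insert 'eel': sets bits 0 2 -> bits=111110000
After insert 'bat': sets bits 5 7 -> bits=111111010
Not inserted: bee cat emu koi pig — query each against bits=111111010:
query bee: checks bit0=1, bit2=1 (all 1) -> maybe => FALSE POSITIVE
query cat: checks bit1=1, bit4=1 (all 1) -> maybe => FALSE POSITIVE
query emu: checks bit5=1, bit6=0 (has a 0) -> no => not a false positive
query koi: checks bit5=1, bit6=0 (has a 0) -> no => not a false positive
query pig: checks bit2=1, bit5=1 (all 1) -> maybe => FALSE POSITIVE
False positives (alphabetical): bee cat pig

Answer: bee cat pig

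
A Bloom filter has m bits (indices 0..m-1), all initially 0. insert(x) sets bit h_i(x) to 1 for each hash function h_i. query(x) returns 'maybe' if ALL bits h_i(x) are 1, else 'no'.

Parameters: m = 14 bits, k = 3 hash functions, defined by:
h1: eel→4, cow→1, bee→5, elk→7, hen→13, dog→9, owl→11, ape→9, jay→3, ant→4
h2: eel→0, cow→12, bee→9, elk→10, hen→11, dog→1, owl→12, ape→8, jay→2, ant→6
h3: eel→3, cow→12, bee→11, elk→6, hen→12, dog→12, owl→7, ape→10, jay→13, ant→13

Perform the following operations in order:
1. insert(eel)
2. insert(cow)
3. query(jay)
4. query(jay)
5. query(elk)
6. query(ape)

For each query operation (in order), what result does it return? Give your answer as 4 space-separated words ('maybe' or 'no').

Start: bits=00000000000000
Op 1: insert eel -> sets bits 0 3 4 -> bits=10011000000000
Op 2: insert cow -> sets bits 1 12 -> bits=11011000000010
Op 3: query jay -> checks bit2=0, bit3=1, bit13=0 (has a 0) -> no
Op 4: query jay -> checks bit2=0, bit3=1, bit13=0 (has a 0) -> no
Op 5: query elk -> checks bit6=0, bit7=0, bit10=0 (has a 0) -> no
Op 6: query ape -> checks bit8=0, bit9=0, bit10=0 (has a 0) -> no
Query results in order: no no no no

Answer: no no no no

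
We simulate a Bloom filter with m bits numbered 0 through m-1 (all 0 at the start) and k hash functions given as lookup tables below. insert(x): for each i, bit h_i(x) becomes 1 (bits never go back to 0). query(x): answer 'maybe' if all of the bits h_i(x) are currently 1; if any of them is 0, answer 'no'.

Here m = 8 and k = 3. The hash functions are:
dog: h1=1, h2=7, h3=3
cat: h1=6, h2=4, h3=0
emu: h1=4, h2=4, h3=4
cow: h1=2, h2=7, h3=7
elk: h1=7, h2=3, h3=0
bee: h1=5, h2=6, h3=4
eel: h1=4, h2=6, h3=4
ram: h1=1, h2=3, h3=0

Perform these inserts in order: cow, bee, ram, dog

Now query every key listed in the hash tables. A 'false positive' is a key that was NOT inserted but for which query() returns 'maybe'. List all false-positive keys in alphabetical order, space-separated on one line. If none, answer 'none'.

Start: bits=00000000
After insert 'cow': sets bits 2 7 -> bits=00100001
After insert 'bee': sets bits 4 5 6 -> bits=00101111
After insert 'ram': sets bits 0 1 3 -> bits=11111111
After insert 'dog': sets bits 1 3 7 -> bits=11111111
Not inserted: cat eel elk emu — query each against bits=11111111:
query cat: checks bit0=1, bit4=1, bit6=1 (all 1) -> maybe => FALSE POSITIVE
query eel: checks bit4=1, bit6=1 (all 1) -> maybe => FALSE POSITIVE
query elk: checks bit0=1, bit3=1, bit7=1 (all 1) -> maybe => FALSE POSITIVE
query emu: checks bit4=1 (all 1) -> maybe => FALSE POSITIVE
False positives (alphabetical): cat eel elk emu

Answer: cat eel elk emu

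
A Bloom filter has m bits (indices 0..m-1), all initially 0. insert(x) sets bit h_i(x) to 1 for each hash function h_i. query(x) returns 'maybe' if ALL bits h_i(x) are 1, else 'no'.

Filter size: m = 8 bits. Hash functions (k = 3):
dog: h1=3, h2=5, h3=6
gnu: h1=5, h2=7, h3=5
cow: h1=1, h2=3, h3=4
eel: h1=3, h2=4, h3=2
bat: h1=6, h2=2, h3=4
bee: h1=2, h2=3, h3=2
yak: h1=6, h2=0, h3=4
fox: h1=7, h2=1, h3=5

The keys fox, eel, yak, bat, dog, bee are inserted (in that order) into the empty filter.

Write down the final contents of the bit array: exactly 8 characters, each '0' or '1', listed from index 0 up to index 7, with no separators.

Answer: 11111111

Derivation:
Start: bits=00000000
After insert 'fox': sets bits 1 5 7 -> bits=01000101
After insert 'eel': sets bits 2 3 4 -> bits=01111101
After insert 'yak': sets bits 0 4 6 -> bits=11111111
After insert 'bat': sets bits 2 4 6 -> bits=11111111
After insert 'dog': sets bits 3 5 6 -> bits=11111111
After insert 'bee': sets bits 2 3 -> bits=11111111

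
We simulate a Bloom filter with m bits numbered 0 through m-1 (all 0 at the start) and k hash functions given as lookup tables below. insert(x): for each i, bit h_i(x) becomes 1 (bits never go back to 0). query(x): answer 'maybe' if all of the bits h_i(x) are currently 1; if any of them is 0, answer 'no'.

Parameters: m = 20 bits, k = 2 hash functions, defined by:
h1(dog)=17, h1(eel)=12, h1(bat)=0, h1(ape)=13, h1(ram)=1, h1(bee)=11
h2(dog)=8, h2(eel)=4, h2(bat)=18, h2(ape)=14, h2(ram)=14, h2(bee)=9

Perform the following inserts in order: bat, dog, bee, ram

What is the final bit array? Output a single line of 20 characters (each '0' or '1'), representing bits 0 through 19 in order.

Answer: 11000000110100100110

Derivation:
Start: bits=00000000000000000000
After insert 'bat': sets bits 0 18 -> bits=10000000000000000010
After insert 'dog': sets bits 8 17 -> bits=10000000100000000110
After insert 'bee': sets bits 9 11 -> bits=10000000110100000110
After insert 'ram': sets bits 1 14 -> bits=11000000110100100110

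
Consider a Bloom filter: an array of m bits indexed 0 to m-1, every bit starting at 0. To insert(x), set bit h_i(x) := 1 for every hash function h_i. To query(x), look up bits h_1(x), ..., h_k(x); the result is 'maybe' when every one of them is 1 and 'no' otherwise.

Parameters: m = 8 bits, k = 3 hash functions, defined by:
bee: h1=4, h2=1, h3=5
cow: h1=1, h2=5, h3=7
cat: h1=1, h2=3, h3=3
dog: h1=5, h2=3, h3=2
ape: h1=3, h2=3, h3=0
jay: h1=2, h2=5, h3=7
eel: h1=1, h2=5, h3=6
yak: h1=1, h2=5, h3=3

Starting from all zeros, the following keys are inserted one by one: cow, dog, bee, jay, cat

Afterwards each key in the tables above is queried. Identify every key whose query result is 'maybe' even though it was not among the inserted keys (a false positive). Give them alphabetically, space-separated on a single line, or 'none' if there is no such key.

Answer: yak

Derivation:
Start: bits=00000000
After insert 'cow': sets bits 1 5 7 -> bits=01000101
After insert 'dog': sets bits 2 3 5 -> bits=01110101
After insert 'bee': sets bits 1 4 5 -> bits=01111101
After insert 'jay': sets bits 2 5 7 -> bits=01111101
After insert 'cat': sets bits 1 3 -> bits=01111101
Not inserted: ape eel yak — query each against bits=01111101:
query ape: checks bit0=0, bit3=1 (has a 0) -> no => not a false positive
query eel: checks bit1=1, bit5=1, bit6=0 (has a 0) -> no => not a false positive
query yak: checks bit1=1, bit3=1, bit5=1 (all 1) -> maybe => FALSE POSITIVE
False positives (alphabetical): yak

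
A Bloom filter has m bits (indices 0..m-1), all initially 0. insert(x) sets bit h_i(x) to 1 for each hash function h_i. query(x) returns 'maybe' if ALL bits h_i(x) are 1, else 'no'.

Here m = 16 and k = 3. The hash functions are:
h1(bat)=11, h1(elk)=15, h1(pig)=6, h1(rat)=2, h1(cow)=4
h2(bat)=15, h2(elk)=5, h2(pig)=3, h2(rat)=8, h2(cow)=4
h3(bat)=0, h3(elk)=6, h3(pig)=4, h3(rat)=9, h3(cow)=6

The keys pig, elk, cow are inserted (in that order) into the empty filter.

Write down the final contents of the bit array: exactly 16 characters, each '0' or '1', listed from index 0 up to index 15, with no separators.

Answer: 0001111000000001

Derivation:
Start: bits=0000000000000000
After insert 'pig': sets bits 3 4 6 -> bits=0001101000000000
After insert 'elk': sets bits 5 6 15 -> bits=0001111000000001
After insert 'cow': sets bits 4 6 -> bits=0001111000000001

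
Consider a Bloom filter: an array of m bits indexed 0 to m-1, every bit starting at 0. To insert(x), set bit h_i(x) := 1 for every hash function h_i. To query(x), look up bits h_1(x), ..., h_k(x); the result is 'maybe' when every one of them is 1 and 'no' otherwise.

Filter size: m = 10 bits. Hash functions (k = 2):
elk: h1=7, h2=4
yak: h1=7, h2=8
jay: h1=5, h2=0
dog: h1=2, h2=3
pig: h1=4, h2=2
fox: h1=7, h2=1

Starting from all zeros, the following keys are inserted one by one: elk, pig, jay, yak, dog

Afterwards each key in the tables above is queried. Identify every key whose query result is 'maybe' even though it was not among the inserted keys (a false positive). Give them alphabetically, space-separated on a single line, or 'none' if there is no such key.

Answer: none

Derivation:
Start: bits=0000000000
After insert 'elk': sets bits 4 7 -> bits=0000100100
After insert 'pig': sets bits 2 4 -> bits=0010100100
After insert 'jay': sets bits 0 5 -> bits=1010110100
After insert 'yak': sets bits 7 8 -> bits=1010110110
After insert 'dog': sets bits 2 3 -> bits=1011110110
Not inserted: fox — query each against bits=1011110110:
query fox: checks bit1=0, bit7=1 (has a 0) -> no => not a false positive
False positives (alphabetical): none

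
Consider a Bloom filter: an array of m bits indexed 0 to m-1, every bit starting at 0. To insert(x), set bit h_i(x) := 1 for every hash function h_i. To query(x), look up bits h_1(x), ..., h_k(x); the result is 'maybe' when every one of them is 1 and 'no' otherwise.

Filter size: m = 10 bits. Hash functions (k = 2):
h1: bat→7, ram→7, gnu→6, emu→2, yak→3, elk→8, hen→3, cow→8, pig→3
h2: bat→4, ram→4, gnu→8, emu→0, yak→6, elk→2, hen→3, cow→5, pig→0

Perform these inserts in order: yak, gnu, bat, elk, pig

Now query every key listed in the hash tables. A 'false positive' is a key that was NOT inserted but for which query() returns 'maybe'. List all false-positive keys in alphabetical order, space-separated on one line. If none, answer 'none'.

Start: bits=0000000000
After insert 'yak': sets bits 3 6 -> bits=0001001000
After insert 'gnu': sets bits 6 8 -> bits=0001001010
After insert 'bat': sets bits 4 7 -> bits=0001101110
After insert 'elk': sets bits 2 8 -> bits=0011101110
After insert 'pig': sets bits 0 3 -> bits=1011101110
Not inserted: cow emu hen ram — query each against bits=1011101110:
query cow: checks bit5=0, bit8=1 (has a 0) -> no => not a false positive
query emu: checks bit0=1, bit2=1 (all 1) -> maybe => FALSE POSITIVE
query hen: checks bit3=1 (all 1) -> maybe => FALSE POSITIVE
query ram: checks bit4=1, bit7=1 (all 1) -> maybe => FALSE POSITIVE
False positives (alphabetical): emu hen ram

Answer: emu hen ram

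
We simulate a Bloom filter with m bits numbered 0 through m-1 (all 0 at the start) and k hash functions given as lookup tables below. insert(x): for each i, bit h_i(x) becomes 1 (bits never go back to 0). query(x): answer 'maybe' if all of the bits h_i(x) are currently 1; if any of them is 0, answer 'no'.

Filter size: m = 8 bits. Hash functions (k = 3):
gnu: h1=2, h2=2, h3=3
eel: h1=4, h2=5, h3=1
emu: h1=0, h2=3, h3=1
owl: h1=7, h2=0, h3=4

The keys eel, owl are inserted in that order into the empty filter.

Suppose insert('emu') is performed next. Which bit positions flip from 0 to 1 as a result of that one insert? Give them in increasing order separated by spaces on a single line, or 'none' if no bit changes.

Start: bits=00000000
After insert 'eel': sets bits 1 4 5 -> bits=01001100
After insert 'owl': sets bits 0 4 7 -> bits=11001101
insert 'emu' would touch bits 0 1 3; currently bit0=1, bit1=1, bit3=0
Bits that are 0 among those (would change 0->1): 3

Answer: 3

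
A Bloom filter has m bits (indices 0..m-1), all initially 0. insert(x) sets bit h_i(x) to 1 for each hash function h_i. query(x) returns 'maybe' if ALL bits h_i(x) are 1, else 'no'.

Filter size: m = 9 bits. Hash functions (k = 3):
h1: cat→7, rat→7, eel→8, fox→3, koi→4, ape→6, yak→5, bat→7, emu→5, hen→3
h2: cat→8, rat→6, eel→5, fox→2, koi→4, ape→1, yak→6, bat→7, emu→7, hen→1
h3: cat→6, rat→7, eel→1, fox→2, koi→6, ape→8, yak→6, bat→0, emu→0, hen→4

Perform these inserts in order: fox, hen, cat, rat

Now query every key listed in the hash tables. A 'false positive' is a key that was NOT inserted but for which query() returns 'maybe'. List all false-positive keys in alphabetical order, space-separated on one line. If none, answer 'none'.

Answer: ape koi

Derivation:
Start: bits=000000000
After insert 'fox': sets bits 2 3 -> bits=001100000
After insert 'hen': sets bits 1 3 4 -> bits=011110000
After insert 'cat': sets bits 6 7 8 -> bits=011110111
After insert 'rat': sets bits 6 7 -> bits=011110111
Not inserted: ape bat eel emu koi yak — query each against bits=011110111:
query ape: checks bit1=1, bit6=1, bit8=1 (all 1) -> maybe => FALSE POSITIVE
query bat: checks bit0=0, bit7=1 (has a 0) -> no => not a false positive
query eel: checks bit1=1, bit5=0, bit8=1 (has a 0) -> no => not a false positive
query emu: checks bit0=0, bit5=0, bit7=1 (has a 0) -> no => not a false positive
query koi: checks bit4=1, bit6=1 (all 1) -> maybe => FALSE POSITIVE
query yak: checks bit5=0, bit6=1 (has a 0) -> no => not a false positive
False positives (alphabetical): ape koi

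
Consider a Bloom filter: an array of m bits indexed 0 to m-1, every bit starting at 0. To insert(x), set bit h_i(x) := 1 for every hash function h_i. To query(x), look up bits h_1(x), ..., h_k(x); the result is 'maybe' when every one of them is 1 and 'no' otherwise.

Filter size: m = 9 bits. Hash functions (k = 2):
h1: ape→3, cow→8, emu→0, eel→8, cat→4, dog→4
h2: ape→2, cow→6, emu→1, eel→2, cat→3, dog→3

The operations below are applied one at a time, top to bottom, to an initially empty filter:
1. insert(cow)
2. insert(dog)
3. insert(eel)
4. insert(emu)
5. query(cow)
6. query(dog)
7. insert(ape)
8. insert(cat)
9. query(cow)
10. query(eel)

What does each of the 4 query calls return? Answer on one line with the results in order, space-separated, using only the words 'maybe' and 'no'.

Answer: maybe maybe maybe maybe

Derivation:
Start: bits=000000000
Op 1: insert cow -> sets bits 6 8 -> bits=000000101
Op 2: insert dog -> sets bits 3 4 -> bits=000110101
Op 3: insert eel -> sets bits 2 8 -> bits=001110101
Op 4: insert emu -> sets bits 0 1 -> bits=111110101
Op 5: query cow -> checks bit6=1, bit8=1 (all 1) -> maybe
Op 6: query dog -> checks bit3=1, bit4=1 (all 1) -> maybe
Op 7: insert ape -> sets bits 2 3 -> bits=111110101
Op 8: insert cat -> sets bits 3 4 -> bits=111110101
Op 9: query cow -> checks bit6=1, bit8=1 (all 1) -> maybe
Op 10: query eel -> checks bit2=1, bit8=1 (all 1) -> maybe
Query results in order: maybe maybe maybe maybe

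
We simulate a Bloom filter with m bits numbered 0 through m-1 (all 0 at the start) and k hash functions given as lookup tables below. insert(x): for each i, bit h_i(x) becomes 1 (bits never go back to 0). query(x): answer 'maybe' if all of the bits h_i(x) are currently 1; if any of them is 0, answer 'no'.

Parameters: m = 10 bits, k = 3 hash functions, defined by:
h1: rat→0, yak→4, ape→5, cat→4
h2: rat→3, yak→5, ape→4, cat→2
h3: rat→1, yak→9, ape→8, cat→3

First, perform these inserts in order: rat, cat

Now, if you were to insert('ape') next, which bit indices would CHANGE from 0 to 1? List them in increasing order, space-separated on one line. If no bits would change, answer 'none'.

Start: bits=0000000000
After insert 'rat': sets bits 0 1 3 -> bits=1101000000
After insert 'cat': sets bits 2 3 4 -> bits=1111100000
insert 'ape' would touch bits 4 5 8; currently bit4=1, bit5=0, bit8=0
Bits that are 0 among those (would change 0->1): 5 8

Answer: 5 8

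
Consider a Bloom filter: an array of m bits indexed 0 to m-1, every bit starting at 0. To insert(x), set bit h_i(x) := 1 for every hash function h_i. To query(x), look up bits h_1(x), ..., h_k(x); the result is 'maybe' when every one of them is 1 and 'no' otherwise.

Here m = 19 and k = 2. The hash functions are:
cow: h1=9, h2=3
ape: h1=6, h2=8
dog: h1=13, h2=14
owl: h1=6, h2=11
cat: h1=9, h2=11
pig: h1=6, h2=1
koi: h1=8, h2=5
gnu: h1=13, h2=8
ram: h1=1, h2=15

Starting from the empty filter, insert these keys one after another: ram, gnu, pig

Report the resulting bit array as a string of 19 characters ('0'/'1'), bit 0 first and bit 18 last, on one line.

Start: bits=0000000000000000000
After insert 'ram': sets bits 1 15 -> bits=0100000000000001000
After insert 'gnu': sets bits 8 13 -> bits=0100000010000101000
After insert 'pig': sets bits 1 6 -> bits=0100001010000101000

Answer: 0100001010000101000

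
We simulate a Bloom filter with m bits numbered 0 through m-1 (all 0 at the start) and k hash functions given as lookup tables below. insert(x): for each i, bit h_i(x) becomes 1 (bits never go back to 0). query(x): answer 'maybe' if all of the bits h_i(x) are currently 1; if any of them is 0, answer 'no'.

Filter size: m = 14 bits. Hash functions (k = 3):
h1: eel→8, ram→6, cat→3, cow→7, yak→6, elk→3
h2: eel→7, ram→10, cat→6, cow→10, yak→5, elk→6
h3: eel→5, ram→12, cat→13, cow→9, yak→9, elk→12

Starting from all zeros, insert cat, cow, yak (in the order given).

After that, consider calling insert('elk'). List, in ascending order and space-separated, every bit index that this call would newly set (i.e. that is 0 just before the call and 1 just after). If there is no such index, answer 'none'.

Answer: 12

Derivation:
Start: bits=00000000000000
After insert 'cat': sets bits 3 6 13 -> bits=00010010000001
After insert 'cow': sets bits 7 9 10 -> bits=00010011011001
After insert 'yak': sets bits 5 6 9 -> bits=00010111011001
insert 'elk' would touch bits 3 6 12; currently bit3=1, bit6=1, bit12=0
Bits that are 0 among those (would change 0->1): 12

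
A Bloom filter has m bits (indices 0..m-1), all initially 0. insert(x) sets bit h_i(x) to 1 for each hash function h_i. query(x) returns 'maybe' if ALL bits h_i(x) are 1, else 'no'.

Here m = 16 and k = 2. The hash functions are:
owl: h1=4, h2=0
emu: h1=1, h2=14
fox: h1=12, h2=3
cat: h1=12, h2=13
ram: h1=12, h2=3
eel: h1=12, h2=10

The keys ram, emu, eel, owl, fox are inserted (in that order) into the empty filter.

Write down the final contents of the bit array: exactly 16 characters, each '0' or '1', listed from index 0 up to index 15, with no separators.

Answer: 1101100000101010

Derivation:
Start: bits=0000000000000000
After insert 'ram': sets bits 3 12 -> bits=0001000000001000
After insert 'emu': sets bits 1 14 -> bits=0101000000001010
After insert 'eel': sets bits 10 12 -> bits=0101000000101010
After insert 'owl': sets bits 0 4 -> bits=1101100000101010
After insert 'fox': sets bits 3 12 -> bits=1101100000101010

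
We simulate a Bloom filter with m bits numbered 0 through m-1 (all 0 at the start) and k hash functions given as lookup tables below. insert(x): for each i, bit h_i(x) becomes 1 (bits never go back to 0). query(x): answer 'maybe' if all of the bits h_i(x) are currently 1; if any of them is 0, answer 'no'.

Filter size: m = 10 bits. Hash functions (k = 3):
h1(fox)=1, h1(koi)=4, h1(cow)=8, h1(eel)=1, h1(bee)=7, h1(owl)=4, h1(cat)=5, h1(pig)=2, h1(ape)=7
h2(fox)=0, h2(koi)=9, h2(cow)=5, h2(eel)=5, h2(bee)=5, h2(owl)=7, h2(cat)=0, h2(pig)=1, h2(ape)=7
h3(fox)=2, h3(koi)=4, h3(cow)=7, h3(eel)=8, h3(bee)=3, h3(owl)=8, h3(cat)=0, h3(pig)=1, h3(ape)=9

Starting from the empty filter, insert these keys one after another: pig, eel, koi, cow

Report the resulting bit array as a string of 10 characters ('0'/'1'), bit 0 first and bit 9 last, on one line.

Start: bits=0000000000
After insert 'pig': sets bits 1 2 -> bits=0110000000
After insert 'eel': sets bits 1 5 8 -> bits=0110010010
After insert 'koi': sets bits 4 9 -> bits=0110110011
After insert 'cow': sets bits 5 7 8 -> bits=0110110111

Answer: 0110110111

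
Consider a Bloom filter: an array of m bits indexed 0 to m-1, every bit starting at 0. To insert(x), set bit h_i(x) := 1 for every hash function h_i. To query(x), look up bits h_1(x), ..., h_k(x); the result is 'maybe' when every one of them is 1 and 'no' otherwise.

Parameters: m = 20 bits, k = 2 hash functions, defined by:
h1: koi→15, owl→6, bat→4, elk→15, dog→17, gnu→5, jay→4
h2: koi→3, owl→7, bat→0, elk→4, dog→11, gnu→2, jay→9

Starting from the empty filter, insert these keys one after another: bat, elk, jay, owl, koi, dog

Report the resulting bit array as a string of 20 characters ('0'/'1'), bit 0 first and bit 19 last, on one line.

Answer: 10011011010100010100

Derivation:
Start: bits=00000000000000000000
After insert 'bat': sets bits 0 4 -> bits=10001000000000000000
After insert 'elk': sets bits 4 15 -> bits=10001000000000010000
After insert 'jay': sets bits 4 9 -> bits=10001000010000010000
After insert 'owl': sets bits 6 7 -> bits=10001011010000010000
After insert 'koi': sets bits 3 15 -> bits=10011011010000010000
After insert 'dog': sets bits 11 17 -> bits=10011011010100010100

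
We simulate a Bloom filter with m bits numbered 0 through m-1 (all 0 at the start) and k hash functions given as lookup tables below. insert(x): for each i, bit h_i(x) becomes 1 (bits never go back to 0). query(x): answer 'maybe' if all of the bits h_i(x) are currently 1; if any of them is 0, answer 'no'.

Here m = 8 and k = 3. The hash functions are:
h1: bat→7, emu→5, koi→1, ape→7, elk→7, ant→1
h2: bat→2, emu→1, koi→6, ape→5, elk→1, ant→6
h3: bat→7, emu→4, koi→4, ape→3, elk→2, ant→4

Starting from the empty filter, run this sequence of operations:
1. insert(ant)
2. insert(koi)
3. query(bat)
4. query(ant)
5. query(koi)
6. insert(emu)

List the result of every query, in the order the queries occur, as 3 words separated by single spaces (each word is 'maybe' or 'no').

Answer: no maybe maybe

Derivation:
Start: bits=00000000
Op 1: insert ant -> sets bits 1 4 6 -> bits=01001010
Op 2: insert koi -> sets bits 1 4 6 -> bits=01001010
Op 3: query bat -> checks bit2=0, bit7=0 (has a 0) -> no
Op 4: query ant -> checks bit1=1, bit4=1, bit6=1 (all 1) -> maybe
Op 5: query koi -> checks bit1=1, bit4=1, bit6=1 (all 1) -> maybe
Op 6: insert emu -> sets bits 1 4 5 -> bits=01001110
Query results in order: no maybe maybe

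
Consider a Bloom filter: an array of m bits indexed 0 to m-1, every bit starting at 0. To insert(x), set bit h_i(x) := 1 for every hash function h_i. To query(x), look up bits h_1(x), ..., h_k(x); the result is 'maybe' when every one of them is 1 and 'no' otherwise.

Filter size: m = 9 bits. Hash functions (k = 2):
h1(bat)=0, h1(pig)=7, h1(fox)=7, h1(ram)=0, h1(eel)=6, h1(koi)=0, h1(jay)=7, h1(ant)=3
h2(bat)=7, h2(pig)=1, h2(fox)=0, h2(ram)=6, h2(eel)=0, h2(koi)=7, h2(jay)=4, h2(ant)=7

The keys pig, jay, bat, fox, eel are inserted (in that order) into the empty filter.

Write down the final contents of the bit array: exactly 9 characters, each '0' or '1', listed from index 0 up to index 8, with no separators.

Answer: 110010110

Derivation:
Start: bits=000000000
After insert 'pig': sets bits 1 7 -> bits=010000010
After insert 'jay': sets bits 4 7 -> bits=010010010
After insert 'bat': sets bits 0 7 -> bits=110010010
After insert 'fox': sets bits 0 7 -> bits=110010010
After insert 'eel': sets bits 0 6 -> bits=110010110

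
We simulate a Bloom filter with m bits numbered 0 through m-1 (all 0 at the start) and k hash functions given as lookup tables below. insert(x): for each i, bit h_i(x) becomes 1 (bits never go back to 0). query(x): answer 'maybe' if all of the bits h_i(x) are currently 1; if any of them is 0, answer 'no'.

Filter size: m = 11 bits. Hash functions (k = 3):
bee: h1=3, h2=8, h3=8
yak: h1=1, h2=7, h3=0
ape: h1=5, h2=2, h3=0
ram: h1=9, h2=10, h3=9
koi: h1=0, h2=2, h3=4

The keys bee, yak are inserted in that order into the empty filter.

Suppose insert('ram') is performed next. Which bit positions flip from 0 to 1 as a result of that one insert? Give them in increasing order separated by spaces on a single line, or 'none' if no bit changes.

Answer: 9 10

Derivation:
Start: bits=00000000000
After insert 'bee': sets bits 3 8 -> bits=00010000100
After insert 'yak': sets bits 0 1 7 -> bits=11010001100
insert 'ram' would touch bits 9 10; currently bit9=0, bit10=0
Bits that are 0 among those (would change 0->1): 9 10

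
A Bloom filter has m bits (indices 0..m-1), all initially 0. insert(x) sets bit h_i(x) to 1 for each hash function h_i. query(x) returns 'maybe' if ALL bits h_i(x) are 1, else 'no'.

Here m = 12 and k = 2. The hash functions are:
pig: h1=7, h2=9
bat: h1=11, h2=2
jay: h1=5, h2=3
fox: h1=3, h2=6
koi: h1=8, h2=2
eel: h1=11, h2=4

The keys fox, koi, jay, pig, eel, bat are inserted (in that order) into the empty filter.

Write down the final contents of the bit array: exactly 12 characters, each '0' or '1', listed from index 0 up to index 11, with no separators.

Start: bits=000000000000
After insert 'fox': sets bits 3 6 -> bits=000100100000
After insert 'koi': sets bits 2 8 -> bits=001100101000
After insert 'jay': sets bits 3 5 -> bits=001101101000
After insert 'pig': sets bits 7 9 -> bits=001101111100
After insert 'eel': sets bits 4 11 -> bits=001111111101
After insert 'bat': sets bits 2 11 -> bits=001111111101

Answer: 001111111101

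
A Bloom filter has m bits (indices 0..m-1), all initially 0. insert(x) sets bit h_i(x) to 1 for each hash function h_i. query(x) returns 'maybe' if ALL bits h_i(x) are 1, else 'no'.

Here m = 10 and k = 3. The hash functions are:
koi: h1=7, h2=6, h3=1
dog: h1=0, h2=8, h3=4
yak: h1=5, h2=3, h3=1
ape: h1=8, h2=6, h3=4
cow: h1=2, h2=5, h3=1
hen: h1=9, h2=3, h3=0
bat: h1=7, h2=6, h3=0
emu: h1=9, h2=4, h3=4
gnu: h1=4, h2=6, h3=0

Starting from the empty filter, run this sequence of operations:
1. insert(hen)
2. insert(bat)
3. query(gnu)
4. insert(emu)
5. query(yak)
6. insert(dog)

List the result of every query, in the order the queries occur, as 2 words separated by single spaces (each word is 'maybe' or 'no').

Answer: no no

Derivation:
Start: bits=0000000000
Op 1: insert hen -> sets bits 0 3 9 -> bits=1001000001
Op 2: insert bat -> sets bits 0 6 7 -> bits=1001001101
Op 3: query gnu -> checks bit0=1, bit4=0, bit6=1 (has a 0) -> no
Op 4: insert emu -> sets bits 4 9 -> bits=1001101101
Op 5: query yak -> checks bit1=0, bit3=1, bit5=0 (has a 0) -> no
Op 6: insert dog -> sets bits 0 4 8 -> bits=1001101111
Query results in order: no no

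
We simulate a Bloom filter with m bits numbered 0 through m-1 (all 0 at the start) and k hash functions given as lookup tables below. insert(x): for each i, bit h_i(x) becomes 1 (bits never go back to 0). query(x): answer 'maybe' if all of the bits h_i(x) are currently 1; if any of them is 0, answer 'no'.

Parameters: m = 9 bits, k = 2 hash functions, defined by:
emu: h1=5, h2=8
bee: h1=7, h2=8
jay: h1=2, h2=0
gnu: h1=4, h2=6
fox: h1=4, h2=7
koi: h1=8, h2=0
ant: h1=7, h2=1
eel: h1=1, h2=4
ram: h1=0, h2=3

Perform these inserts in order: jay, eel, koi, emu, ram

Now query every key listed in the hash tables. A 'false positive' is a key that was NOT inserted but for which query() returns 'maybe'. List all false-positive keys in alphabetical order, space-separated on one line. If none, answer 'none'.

Start: bits=000000000
After insert 'jay': sets bits 0 2 -> bits=101000000
After insert 'eel': sets bits 1 4 -> bits=111010000
After insert 'koi': sets bits 0 8 -> bits=111010001
After insert 'emu': sets bits 5 8 -> bits=111011001
After insert 'ram': sets bits 0 3 -> bits=111111001
Not inserted: ant bee fox gnu — query each against bits=111111001:
query ant: checks bit1=1, bit7=0 (has a 0) -> no => not a false positive
query bee: checks bit7=0, bit8=1 (has a 0) -> no => not a false positive
query fox: checks bit4=1, bit7=0 (has a 0) -> no => not a false positive
query gnu: checks bit4=1, bit6=0 (has a 0) -> no => not a false positive
False positives (alphabetical): none

Answer: none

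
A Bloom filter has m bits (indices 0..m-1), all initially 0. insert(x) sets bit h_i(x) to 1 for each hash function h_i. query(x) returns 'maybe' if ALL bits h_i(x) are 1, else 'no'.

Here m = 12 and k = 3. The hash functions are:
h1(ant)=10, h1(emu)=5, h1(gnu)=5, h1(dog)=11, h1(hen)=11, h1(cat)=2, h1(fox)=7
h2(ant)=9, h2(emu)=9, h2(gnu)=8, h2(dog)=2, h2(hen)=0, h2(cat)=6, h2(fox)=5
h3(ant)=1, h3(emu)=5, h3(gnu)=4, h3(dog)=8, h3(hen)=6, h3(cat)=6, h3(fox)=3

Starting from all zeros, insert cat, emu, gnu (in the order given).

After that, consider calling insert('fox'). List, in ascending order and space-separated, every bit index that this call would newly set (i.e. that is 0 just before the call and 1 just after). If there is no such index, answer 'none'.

Start: bits=000000000000
After insert 'cat': sets bits 2 6 -> bits=001000100000
After insert 'emu': sets bits 5 9 -> bits=001001100100
After insert 'gnu': sets bits 4 5 8 -> bits=001011101100
insert 'fox' would touch bits 3 5 7; currently bit3=0, bit5=1, bit7=0
Bits that are 0 among those (would change 0->1): 3 7

Answer: 3 7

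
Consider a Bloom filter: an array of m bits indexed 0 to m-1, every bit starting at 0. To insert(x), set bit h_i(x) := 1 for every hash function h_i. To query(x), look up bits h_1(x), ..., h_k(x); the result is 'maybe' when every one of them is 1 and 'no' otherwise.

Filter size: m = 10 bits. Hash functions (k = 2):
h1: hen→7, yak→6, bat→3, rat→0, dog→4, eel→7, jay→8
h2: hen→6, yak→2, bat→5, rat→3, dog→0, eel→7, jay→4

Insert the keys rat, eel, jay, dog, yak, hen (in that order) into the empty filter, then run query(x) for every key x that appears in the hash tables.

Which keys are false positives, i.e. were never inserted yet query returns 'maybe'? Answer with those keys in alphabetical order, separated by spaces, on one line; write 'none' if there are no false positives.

Answer: none

Derivation:
Start: bits=0000000000
After insert 'rat': sets bits 0 3 -> bits=1001000000
After insert 'eel': sets bits 7 -> bits=1001000100
After insert 'jay': sets bits 4 8 -> bits=1001100110
After insert 'dog': sets bits 0 4 -> bits=1001100110
After insert 'yak': sets bits 2 6 -> bits=1011101110
After insert 'hen': sets bits 6 7 -> bits=1011101110
Not inserted: bat — query each against bits=1011101110:
query bat: checks bit3=1, bit5=0 (has a 0) -> no => not a false positive
False positives (alphabetical): none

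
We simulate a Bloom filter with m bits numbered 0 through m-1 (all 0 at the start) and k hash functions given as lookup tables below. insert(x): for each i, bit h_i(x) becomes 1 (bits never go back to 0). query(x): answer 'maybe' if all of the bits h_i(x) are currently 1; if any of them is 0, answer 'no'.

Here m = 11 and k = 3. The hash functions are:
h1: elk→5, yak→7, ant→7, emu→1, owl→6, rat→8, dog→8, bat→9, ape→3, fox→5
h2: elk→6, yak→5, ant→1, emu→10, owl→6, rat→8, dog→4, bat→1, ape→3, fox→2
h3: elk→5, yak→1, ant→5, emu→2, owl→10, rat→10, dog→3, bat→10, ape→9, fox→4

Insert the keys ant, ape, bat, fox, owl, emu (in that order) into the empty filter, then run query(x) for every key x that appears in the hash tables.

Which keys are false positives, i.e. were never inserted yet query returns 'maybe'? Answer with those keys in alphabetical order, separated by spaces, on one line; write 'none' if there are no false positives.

Answer: elk yak

Derivation:
Start: bits=00000000000
After insert 'ant': sets bits 1 5 7 -> bits=01000101000
After insert 'ape': sets bits 3 9 -> bits=01010101010
After insert 'bat': sets bits 1 9 10 -> bits=01010101011
After insert 'fox': sets bits 2 4 5 -> bits=01111101011
After insert 'owl': sets bits 6 10 -> bits=01111111011
After insert 'emu': sets bits 1 2 10 -> bits=01111111011
Not inserted: dog elk rat yak — query each against bits=01111111011:
query dog: checks bit3=1, bit4=1, bit8=0 (has a 0) -> no => not a false positive
query elk: checks bit5=1, bit6=1 (all 1) -> maybe => FALSE POSITIVE
query rat: checks bit8=0, bit10=1 (has a 0) -> no => not a false positive
query yak: checks bit1=1, bit5=1, bit7=1 (all 1) -> maybe => FALSE POSITIVE
False positives (alphabetical): elk yak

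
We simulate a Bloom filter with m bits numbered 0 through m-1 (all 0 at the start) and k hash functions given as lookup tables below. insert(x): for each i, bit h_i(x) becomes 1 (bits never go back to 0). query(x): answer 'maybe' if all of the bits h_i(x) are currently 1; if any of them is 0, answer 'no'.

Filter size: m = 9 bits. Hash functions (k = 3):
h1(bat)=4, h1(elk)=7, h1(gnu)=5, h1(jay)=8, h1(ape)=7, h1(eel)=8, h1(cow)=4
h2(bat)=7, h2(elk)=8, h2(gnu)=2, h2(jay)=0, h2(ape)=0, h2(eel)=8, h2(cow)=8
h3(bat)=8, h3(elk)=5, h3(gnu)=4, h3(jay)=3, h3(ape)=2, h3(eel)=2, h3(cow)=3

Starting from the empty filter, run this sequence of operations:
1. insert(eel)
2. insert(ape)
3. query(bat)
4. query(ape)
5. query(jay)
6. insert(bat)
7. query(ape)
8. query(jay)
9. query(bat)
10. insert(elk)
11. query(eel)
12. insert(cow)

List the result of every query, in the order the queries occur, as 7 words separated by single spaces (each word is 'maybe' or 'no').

Start: bits=000000000
Op 1: insert eel -> sets bits 2 8 -> bits=001000001
Op 2: insert ape -> sets bits 0 2 7 -> bits=101000011
Op 3: query bat -> checks bit4=0, bit7=1, bit8=1 (has a 0) -> no
Op 4: query ape -> checks bit0=1, bit2=1, bit7=1 (all 1) -> maybe
Op 5: query jay -> checks bit0=1, bit3=0, bit8=1 (has a 0) -> no
Op 6: insert bat -> sets bits 4 7 8 -> bits=101010011
Op 7: query ape -> checks bit0=1, bit2=1, bit7=1 (all 1) -> maybe
Op 8: query jay -> checks bit0=1, bit3=0, bit8=1 (has a 0) -> no
Op 9: query bat -> checks bit4=1, bit7=1, bit8=1 (all 1) -> maybe
Op 10: insert elk -> sets bits 5 7 8 -> bits=101011011
Op 11: query eel -> checks bit2=1, bit8=1 (all 1) -> maybe
Op 12: insert cow -> sets bits 3 4 8 -> bits=101111011
Query results in order: no maybe no maybe no maybe maybe

Answer: no maybe no maybe no maybe maybe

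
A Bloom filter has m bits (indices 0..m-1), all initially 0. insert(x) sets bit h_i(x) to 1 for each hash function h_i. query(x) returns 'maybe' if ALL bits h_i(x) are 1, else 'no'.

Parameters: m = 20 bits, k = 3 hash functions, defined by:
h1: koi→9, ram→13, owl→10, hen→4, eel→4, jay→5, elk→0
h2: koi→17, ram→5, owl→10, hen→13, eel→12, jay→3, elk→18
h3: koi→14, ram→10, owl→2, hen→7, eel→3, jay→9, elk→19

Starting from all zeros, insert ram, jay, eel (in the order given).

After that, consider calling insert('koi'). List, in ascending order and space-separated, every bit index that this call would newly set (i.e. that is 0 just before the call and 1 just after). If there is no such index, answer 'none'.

Start: bits=00000000000000000000
After insert 'ram': sets bits 5 10 13 -> bits=00000100001001000000
After insert 'jay': sets bits 3 5 9 -> bits=00010100011001000000
After insert 'eel': sets bits 3 4 12 -> bits=00011100011011000000
insert 'koi' would touch bits 9 14 17; currently bit9=1, bit14=0, bit17=0
Bits that are 0 among those (would change 0->1): 14 17

Answer: 14 17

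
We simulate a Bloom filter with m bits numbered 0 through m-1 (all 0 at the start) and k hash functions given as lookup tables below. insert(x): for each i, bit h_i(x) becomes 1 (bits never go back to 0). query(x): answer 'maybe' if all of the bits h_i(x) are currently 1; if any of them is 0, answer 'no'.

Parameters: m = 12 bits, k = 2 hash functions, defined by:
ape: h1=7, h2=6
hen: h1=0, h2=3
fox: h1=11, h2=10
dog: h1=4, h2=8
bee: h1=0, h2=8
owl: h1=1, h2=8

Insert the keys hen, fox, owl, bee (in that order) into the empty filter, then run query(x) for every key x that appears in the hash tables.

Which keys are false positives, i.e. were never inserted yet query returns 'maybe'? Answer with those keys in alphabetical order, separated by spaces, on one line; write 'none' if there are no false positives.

Start: bits=000000000000
After insert 'hen': sets bits 0 3 -> bits=100100000000
After insert 'fox': sets bits 10 11 -> bits=100100000011
After insert 'owl': sets bits 1 8 -> bits=110100001011
After insert 'bee': sets bits 0 8 -> bits=110100001011
Not inserted: ape dog — query each against bits=110100001011:
query ape: checks bit6=0, bit7=0 (has a 0) -> no => not a false positive
query dog: checks bit4=0, bit8=1 (has a 0) -> no => not a false positive
False positives (alphabetical): none

Answer: none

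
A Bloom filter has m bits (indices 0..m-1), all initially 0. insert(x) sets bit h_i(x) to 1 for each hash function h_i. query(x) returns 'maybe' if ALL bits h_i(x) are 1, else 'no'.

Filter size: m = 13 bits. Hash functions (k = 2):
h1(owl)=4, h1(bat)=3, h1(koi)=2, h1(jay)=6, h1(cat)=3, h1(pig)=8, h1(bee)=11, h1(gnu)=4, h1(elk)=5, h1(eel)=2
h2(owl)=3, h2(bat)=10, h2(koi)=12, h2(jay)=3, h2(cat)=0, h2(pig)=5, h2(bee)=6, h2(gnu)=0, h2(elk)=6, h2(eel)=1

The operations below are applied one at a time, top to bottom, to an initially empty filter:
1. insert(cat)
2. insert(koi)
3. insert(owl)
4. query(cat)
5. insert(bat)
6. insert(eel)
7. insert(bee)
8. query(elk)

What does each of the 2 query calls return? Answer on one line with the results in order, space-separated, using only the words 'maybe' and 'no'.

Start: bits=0000000000000
Op 1: insert cat -> sets bits 0 3 -> bits=1001000000000
Op 2: insert koi -> sets bits 2 12 -> bits=1011000000001
Op 3: insert owl -> sets bits 3 4 -> bits=1011100000001
Op 4: query cat -> checks bit0=1, bit3=1 (all 1) -> maybe
Op 5: insert bat -> sets bits 3 10 -> bits=1011100000101
Op 6: insert eel -> sets bits 1 2 -> bits=1111100000101
Op 7: insert bee -> sets bits 6 11 -> bits=1111101000111
Op 8: query elk -> checks bit5=0, bit6=1 (has a 0) -> no
Query results in order: maybe no

Answer: maybe no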